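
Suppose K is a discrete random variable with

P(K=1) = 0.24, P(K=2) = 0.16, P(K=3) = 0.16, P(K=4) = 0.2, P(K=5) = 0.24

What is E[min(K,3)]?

E[min(K,3)] = Σ min(k,3)·P(K=k)
 = 1·0.24 + 2·0.16 + 3·0.16 + 3·0.2 + 3·0.24
 = 0.24 + 0.32 + 0.48 + 0.6 + 0.72
 = 2.36

2.36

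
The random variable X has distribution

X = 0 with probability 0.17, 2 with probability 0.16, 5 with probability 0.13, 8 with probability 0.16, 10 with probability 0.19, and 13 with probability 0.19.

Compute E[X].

E[X] = Σ x·P(X=x)
 = 0·0.17 + 2·0.16 + 5·0.13 + 8·0.16 + 10·0.19 + 13·0.19
 = 0 + 0.32 + 0.65 + 1.28 + 1.9 + 2.47
 = 6.62

6.62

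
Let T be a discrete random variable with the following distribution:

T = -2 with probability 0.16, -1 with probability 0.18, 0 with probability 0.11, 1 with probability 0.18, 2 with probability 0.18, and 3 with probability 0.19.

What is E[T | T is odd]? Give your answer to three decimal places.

P(T is odd) = 0.18 + 0.18 + 0.19 = 0.55.
E[T | T is odd] = [(-1)·0.18 + 1·0.18 + 3·0.19] / 0.55
 = 0.57 / 0.55
 = 57/55

1.036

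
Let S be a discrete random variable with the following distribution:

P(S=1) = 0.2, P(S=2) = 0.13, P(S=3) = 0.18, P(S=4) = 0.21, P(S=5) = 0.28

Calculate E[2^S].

E[2^S] = Σ 2^s·P(S=s)
 = 2·0.2 + 4·0.13 + 8·0.18 + 16·0.21 + 32·0.28
 = 0.4 + 0.52 + 1.44 + 3.36 + 8.96
 = 14.68

14.68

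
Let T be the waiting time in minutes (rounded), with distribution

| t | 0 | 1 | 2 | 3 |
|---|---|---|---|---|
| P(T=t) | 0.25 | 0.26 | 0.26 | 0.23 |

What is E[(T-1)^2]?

E[(T-1)^2] = Σ (t-1)^2·P(T=t)
 = 1·0.25 + 0·0.26 + 1·0.26 + 4·0.23
 = 0.25 + 0 + 0.26 + 0.92
 = 1.43

1.43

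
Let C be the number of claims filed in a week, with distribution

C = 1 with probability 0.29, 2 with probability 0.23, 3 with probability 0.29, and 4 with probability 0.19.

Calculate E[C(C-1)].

E[C(C-1)] = Σ c(c-1)·P(C=c)
 = 0·0.29 + 2·0.23 + 6·0.29 + 12·0.19
 = 0 + 0.46 + 1.74 + 2.28
 = 4.48

4.48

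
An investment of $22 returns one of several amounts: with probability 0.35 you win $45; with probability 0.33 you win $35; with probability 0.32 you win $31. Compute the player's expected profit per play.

15.22

E[payout] = 45·0.35 + 35·0.33 + 31·0.32
 = 15.75 + 11.55 + 9.92
 = 37.22
Net = 37.22 - 22 = 15.22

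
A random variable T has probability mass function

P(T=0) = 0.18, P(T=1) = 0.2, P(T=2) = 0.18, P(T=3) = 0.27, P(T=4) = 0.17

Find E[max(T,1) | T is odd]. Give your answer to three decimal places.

2.149

P(T is odd) = 0.2 + 0.27 = 0.47.
E[max(T,1) | T is odd] = [1·0.2 + 3·0.27] / 0.47
 = 1.01 / 0.47
 = 101/47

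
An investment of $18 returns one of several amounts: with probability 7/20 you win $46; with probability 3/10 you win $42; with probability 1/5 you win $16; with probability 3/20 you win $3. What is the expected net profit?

14.35

E[payout] = 46·7/20 + 42·3/10 + 16·1/5 + 3·3/20
 = 161/10 + 63/5 + 16/5 + 9/20
 = 647/20
Net = 647/20 - 18 = 287/20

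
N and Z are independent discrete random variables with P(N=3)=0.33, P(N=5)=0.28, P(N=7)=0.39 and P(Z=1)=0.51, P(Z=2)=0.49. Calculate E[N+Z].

6.61

E[N+Z] = Σ_n Σ_z (n+z) · P(N=n)P(Z=z)
 = 4·0.1683 + 5·0.1617 + 6·0.1428 + 7·0.1372 + 8·0.1989 + 9·0.1911
 = 0.6732 + 0.8085 + 0.8568 + 0.9604 + 1.5912 + 1.7199
 = 6.61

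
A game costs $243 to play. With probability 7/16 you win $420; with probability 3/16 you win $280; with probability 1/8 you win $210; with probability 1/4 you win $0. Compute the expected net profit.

E[payout] = 420·7/16 + 280·3/16 + 210·1/8 + 0·1/4
 = 735/4 + 105/2 + 105/4 + 0
 = 525/2
Net = 525/2 - 243 = 39/2

19.5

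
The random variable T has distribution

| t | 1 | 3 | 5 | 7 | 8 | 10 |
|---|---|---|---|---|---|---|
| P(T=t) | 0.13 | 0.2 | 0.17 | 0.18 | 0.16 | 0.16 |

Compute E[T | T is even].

9

P(T is even) = 0.16 + 0.16 = 0.32.
E[T | T is even] = [8·0.16 + 10·0.16] / 0.32
 = 2.88 / 0.32
 = 9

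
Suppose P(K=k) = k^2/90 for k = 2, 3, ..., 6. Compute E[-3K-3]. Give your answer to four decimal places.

-17.6667

E[-3K-3] = Σ (-3k-3)·P(K=k)
 = (-9)·2/45 + (-12)·1/10 + (-15)·8/45 + (-18)·5/18 + (-21)·2/5
 = (-2/5) + (-6/5) + (-8/3) + (-5) + (-42/5)
 = -53/3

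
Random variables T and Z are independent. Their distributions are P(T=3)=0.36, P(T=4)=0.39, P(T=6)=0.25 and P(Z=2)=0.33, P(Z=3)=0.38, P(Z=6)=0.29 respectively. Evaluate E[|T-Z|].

E[|T-Z|] = Σ_t Σ_z |t-z| · P(T=t)P(Z=z)
 = 1·0.1188 + 0·0.1368 + 3·0.1044 + 2·0.1287 + 1·0.1482 + 2·0.1131 + 4·0.0825 + 3·0.095 + 0·0.0725
 = 0.1188 + 0 + 0.3132 + 0.2574 + 0.1482 + 0.2262 + 0.33 + 0.285 + 0
 = 1.6788

1.6788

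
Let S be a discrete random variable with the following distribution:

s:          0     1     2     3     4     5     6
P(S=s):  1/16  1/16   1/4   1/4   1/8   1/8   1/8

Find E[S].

E[S] = Σ s·P(S=s)
 = 0·1/16 + 1·1/16 + 2·1/4 + 3·1/4 + 4·1/8 + 5·1/8 + 6·1/8
 = 0 + 1/16 + 1/2 + 3/4 + 1/2 + 5/8 + 3/4
 = 51/16

3.1875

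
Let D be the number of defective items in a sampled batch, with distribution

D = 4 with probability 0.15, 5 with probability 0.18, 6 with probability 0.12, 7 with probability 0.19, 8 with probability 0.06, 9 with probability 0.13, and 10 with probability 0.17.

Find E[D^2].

E[D^2] = Σ d^2·P(D=d)
 = 16·0.15 + 25·0.18 + 36·0.12 + 49·0.19 + 64·0.06 + 81·0.13 + 100·0.17
 = 2.4 + 4.5 + 4.32 + 9.31 + 3.84 + 10.53 + 17
 = 51.9

51.9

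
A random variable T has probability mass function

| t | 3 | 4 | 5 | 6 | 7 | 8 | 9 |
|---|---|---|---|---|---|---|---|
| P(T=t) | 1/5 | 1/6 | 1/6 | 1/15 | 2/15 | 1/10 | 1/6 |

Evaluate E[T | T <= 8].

P(T <= 8) = 1/5 + 1/6 + 1/6 + 1/15 + 2/15 + 1/10 = 5/6.
E[T | T <= 8] = [3·1/5 + 4·1/6 + 5·1/6 + 6·1/15 + 7·2/15 + 8·1/10] / (5/6)
 = 127/30 / (5/6)
 = 127/25

5.08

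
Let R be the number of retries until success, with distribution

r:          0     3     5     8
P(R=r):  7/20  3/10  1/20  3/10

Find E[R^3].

E[R^3] = Σ r^3·P(R=r)
 = 0·7/20 + 27·3/10 + 125·1/20 + 512·3/10
 = 0 + 81/10 + 25/4 + 768/5
 = 3359/20

167.95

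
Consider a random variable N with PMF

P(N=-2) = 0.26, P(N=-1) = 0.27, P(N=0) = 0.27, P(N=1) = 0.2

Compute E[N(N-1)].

2.1

E[N(N-1)] = Σ n(n-1)·P(N=n)
 = 6·0.26 + 2·0.27 + 0·0.27 + 0·0.2
 = 1.56 + 0.54 + 0 + 0
 = 2.1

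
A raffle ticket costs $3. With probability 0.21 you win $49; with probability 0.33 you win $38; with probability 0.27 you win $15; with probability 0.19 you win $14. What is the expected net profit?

26.54

E[payout] = 49·0.21 + 38·0.33 + 15·0.27 + 14·0.19
 = 10.29 + 12.54 + 4.05 + 2.66
 = 29.54
Net = 29.54 - 3 = 26.54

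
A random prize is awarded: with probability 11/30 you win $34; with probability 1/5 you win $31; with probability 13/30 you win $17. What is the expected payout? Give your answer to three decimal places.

26.033

E[payout] = 34·11/30 + 31·1/5 + 17·13/30
 = 187/15 + 31/5 + 221/30
 = 781/30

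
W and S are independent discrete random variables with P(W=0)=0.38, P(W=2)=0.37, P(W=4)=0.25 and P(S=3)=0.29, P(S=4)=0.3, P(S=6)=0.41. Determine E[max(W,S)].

E[max(W,S)] = Σ_w Σ_s max(w,s) · P(W=w)P(S=s)
 = 3·0.1102 + 4·0.114 + 6·0.1558 + 3·0.1073 + 4·0.111 + 6·0.1517 + 4·0.0725 + 4·0.075 + 6·0.1025
 = 0.3306 + 0.456 + 0.9348 + 0.3219 + 0.444 + 0.9102 + 0.29 + 0.3 + 0.615
 = 4.6025

4.6025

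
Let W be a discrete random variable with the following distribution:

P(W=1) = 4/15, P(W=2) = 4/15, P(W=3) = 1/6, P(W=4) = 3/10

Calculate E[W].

2.5

E[W] = Σ w·P(W=w)
 = 1·4/15 + 2·4/15 + 3·1/6 + 4·3/10
 = 4/15 + 8/15 + 1/2 + 6/5
 = 5/2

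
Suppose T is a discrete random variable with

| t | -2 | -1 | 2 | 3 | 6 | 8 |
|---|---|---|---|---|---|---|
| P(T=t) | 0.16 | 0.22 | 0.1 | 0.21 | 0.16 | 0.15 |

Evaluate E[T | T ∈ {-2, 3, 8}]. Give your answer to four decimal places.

P(T ∈ {-2, 3, 8}) = 0.16 + 0.21 + 0.15 = 0.52.
E[T | T ∈ {-2, 3, 8}] = [(-2)·0.16 + 3·0.21 + 8·0.15] / 0.52
 = 1.51 / 0.52
 = 151/52

2.9038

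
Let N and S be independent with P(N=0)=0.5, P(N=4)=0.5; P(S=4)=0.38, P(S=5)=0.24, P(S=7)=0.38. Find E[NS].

10.76

E[NS] = Σ_n Σ_s ns · P(N=n)P(S=s)
 = 0·0.19 + 0·0.12 + 0·0.19 + 16·0.19 + 20·0.12 + 28·0.19
 = 0 + 0 + 0 + 3.04 + 2.4 + 5.32
 = 10.76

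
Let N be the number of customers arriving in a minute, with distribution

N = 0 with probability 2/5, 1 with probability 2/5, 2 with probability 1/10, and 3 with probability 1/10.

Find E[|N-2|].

E[|N-2|] = Σ |n-2|·P(N=n)
 = 2·2/5 + 1·2/5 + 0·1/10 + 1·1/10
 = 4/5 + 2/5 + 0 + 1/10
 = 13/10

1.3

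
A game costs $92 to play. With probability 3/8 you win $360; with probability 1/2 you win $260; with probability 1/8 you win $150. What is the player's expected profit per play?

191.75

E[payout] = 360·3/8 + 260·1/2 + 150·1/8
 = 135 + 130 + 75/4
 = 1135/4
Net = 1135/4 - 92 = 767/4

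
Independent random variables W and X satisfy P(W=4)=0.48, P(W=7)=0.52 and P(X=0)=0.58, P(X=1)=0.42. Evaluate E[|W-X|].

E[|W-X|] = Σ_w Σ_x |w-x| · P(W=w)P(X=x)
 = 4·0.2784 + 3·0.2016 + 7·0.3016 + 6·0.2184
 = 1.1136 + 0.6048 + 2.1112 + 1.3104
 = 5.14

5.14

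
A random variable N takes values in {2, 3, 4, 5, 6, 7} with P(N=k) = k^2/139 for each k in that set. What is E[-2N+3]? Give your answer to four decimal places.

E[-2N+3] = Σ (-2n+3)·P(N=n)
 = (-1)·4/139 + (-3)·9/139 + (-5)·16/139 + (-7)·25/139 + (-9)·36/139 + (-11)·49/139
 = (-4/139) + (-27/139) + (-80/139) + (-175/139) + (-324/139) + (-539/139)
 = -1149/139

-8.2662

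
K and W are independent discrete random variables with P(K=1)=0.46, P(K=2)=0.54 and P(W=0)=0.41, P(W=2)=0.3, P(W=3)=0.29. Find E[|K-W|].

E[|K-W|] = Σ_k Σ_w |k-w| · P(K=k)P(W=w)
 = 1·0.1886 + 1·0.138 + 2·0.1334 + 2·0.2214 + 0·0.162 + 1·0.1566
 = 0.1886 + 0.138 + 0.2668 + 0.4428 + 0 + 0.1566
 = 1.1928

1.1928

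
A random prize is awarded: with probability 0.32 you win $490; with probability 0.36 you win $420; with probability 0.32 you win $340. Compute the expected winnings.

416.8

E[payout] = 490·0.32 + 420·0.36 + 340·0.32
 = 156.8 + 151.2 + 108.8
 = 416.8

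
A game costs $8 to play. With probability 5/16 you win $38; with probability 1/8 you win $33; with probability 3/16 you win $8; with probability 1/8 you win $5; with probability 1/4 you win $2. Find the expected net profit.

E[payout] = 38·5/16 + 33·1/8 + 8·3/16 + 5·1/8 + 2·1/4
 = 95/8 + 33/8 + 3/2 + 5/8 + 1/2
 = 149/8
Net = 149/8 - 8 = 85/8

10.625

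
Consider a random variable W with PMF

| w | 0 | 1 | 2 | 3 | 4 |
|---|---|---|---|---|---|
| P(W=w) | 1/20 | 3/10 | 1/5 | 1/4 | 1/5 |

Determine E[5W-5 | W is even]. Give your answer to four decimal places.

P(W is even) = 1/20 + 1/5 + 1/5 = 9/20.
E[5W-5 | W is even] = [(-5)·1/20 + 5·1/5 + 15·1/5] / (9/20)
 = 15/4 / (9/20)
 = 25/3

8.3333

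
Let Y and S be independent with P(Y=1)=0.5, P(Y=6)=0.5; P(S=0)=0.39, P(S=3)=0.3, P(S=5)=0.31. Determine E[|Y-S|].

2.89

E[|Y-S|] = Σ_y Σ_s |y-s| · P(Y=y)P(S=s)
 = 1·0.195 + 2·0.15 + 4·0.155 + 6·0.195 + 3·0.15 + 1·0.155
 = 0.195 + 0.3 + 0.62 + 1.17 + 0.45 + 0.155
 = 2.89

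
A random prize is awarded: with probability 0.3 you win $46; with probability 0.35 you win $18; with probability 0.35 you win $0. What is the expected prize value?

E[payout] = 46·0.3 + 18·0.35 + 0·0.35
 = 13.8 + 6.3 + 0
 = 20.1

20.1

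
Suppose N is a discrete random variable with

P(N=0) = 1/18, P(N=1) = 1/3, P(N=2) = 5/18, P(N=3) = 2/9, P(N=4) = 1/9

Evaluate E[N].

2

E[N] = Σ n·P(N=n)
 = 0·1/18 + 1·1/3 + 2·5/18 + 3·2/9 + 4·1/9
 = 0 + 1/3 + 5/9 + 2/3 + 4/9
 = 2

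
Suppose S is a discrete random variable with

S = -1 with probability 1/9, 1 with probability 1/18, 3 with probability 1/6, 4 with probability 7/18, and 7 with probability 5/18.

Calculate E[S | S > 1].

4.8

P(S > 1) = 1/6 + 7/18 + 5/18 = 5/6.
E[S | S > 1] = [3·1/6 + 4·7/18 + 7·5/18] / (5/6)
 = 4 / (5/6)
 = 24/5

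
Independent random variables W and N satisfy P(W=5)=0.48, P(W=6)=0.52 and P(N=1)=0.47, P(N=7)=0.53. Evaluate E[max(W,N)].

6.3044

E[max(W,N)] = Σ_w Σ_n max(w,n) · P(W=w)P(N=n)
 = 5·0.2256 + 7·0.2544 + 6·0.2444 + 7·0.2756
 = 1.128 + 1.7808 + 1.4664 + 1.9292
 = 6.3044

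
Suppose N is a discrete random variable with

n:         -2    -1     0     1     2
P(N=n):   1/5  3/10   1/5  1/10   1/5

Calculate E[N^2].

2

E[N^2] = Σ n^2·P(N=n)
 = 4·1/5 + 1·3/10 + 0·1/5 + 1·1/10 + 4·1/5
 = 4/5 + 3/10 + 0 + 1/10 + 4/5
 = 2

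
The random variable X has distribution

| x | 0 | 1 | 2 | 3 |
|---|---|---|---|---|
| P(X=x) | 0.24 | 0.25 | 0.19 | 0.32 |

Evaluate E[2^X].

4.06

E[2^X] = Σ 2^x·P(X=x)
 = 1·0.24 + 2·0.25 + 4·0.19 + 8·0.32
 = 0.24 + 0.5 + 0.76 + 2.56
 = 4.06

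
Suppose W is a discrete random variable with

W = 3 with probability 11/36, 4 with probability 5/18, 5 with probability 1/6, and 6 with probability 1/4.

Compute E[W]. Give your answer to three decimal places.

E[W] = Σ w·P(W=w)
 = 3·11/36 + 4·5/18 + 5·1/6 + 6·1/4
 = 11/12 + 10/9 + 5/6 + 3/2
 = 157/36

4.361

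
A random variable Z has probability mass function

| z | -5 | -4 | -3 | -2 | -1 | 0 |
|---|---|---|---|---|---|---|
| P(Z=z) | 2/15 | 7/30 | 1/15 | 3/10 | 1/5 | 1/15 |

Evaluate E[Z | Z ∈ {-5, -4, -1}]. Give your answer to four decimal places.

P(Z ∈ {-5, -4, -1}) = 2/15 + 7/30 + 1/5 = 17/30.
E[Z | Z ∈ {-5, -4, -1}] = [(-5)·2/15 + (-4)·7/30 + (-1)·1/5] / (17/30)
 = -9/5 / (17/30)
 = -54/17

-3.1765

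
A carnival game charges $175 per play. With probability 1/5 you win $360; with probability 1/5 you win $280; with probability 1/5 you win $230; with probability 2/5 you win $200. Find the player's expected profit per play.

E[payout] = 360·1/5 + 280·1/5 + 230·1/5 + 200·2/5
 = 72 + 56 + 46 + 80
 = 254
Net = 254 - 175 = 79

79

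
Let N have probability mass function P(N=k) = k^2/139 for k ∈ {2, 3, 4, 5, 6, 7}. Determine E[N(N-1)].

28

E[N(N-1)] = Σ n(n-1)·P(N=n)
 = 2·4/139 + 6·9/139 + 12·16/139 + 20·25/139 + 30·36/139 + 42·49/139
 = 8/139 + 54/139 + 192/139 + 500/139 + 1080/139 + 2058/139
 = 28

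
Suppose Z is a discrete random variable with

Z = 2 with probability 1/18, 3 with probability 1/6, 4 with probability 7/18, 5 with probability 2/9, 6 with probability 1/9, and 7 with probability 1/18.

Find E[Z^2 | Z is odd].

22

P(Z is odd) = 1/6 + 2/9 + 1/18 = 4/9.
E[Z^2 | Z is odd] = [9·1/6 + 25·2/9 + 49·1/18] / (4/9)
 = 88/9 / (4/9)
 = 22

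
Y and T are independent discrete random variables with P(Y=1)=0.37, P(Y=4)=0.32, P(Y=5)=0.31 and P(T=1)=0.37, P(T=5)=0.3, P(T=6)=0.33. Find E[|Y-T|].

E[|Y-T|] = Σ_y Σ_t |y-t| · P(Y=y)P(T=t)
 = 0·0.1369 + 4·0.111 + 5·0.1221 + 3·0.1184 + 1·0.096 + 2·0.1056 + 4·0.1147 + 0·0.093 + 1·0.1023
 = 0 + 0.444 + 0.6105 + 0.3552 + 0.096 + 0.2112 + 0.4588 + 0 + 0.1023
 = 2.278

2.278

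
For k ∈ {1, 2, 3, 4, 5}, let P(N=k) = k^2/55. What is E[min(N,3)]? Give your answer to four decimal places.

2.8909

E[min(N,3)] = Σ min(n,3)·P(N=n)
 = 1·1/55 + 2·4/55 + 3·9/55 + 3·16/55 + 3·5/11
 = 1/55 + 8/55 + 27/55 + 48/55 + 15/11
 = 159/55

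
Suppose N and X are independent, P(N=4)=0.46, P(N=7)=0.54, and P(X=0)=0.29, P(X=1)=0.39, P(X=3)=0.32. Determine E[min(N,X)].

E[min(N,X)] = Σ_n Σ_x min(n,x) · P(N=n)P(X=x)
 = 0·0.1334 + 1·0.1794 + 3·0.1472 + 0·0.1566 + 1·0.2106 + 3·0.1728
 = 0 + 0.1794 + 0.4416 + 0 + 0.2106 + 0.5184
 = 1.35

1.35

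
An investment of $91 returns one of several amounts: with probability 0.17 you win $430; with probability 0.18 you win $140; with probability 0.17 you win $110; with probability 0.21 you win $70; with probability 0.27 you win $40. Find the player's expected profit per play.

51.5

E[payout] = 430·0.17 + 140·0.18 + 110·0.17 + 70·0.21 + 40·0.27
 = 73.1 + 25.2 + 18.7 + 14.7 + 10.8
 = 142.5
Net = 142.5 - 91 = 51.5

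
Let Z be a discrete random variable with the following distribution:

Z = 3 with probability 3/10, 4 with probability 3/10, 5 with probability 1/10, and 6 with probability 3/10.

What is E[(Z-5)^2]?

E[(Z-5)^2] = Σ (z-5)^2·P(Z=z)
 = 4·3/10 + 1·3/10 + 0·1/10 + 1·3/10
 = 6/5 + 3/10 + 0 + 3/10
 = 9/5

1.8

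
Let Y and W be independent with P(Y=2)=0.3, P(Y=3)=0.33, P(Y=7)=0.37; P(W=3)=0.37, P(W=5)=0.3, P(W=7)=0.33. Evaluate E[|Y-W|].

2.2792

E[|Y-W|] = Σ_y Σ_w |y-w| · P(Y=y)P(W=w)
 = 1·0.111 + 3·0.09 + 5·0.099 + 0·0.1221 + 2·0.099 + 4·0.1089 + 4·0.1369 + 2·0.111 + 0·0.1221
 = 0.111 + 0.27 + 0.495 + 0 + 0.198 + 0.4356 + 0.5476 + 0.222 + 0
 = 2.2792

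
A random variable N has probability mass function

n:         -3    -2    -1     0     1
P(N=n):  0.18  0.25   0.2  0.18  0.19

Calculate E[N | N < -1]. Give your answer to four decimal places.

-2.4186

P(N < -1) = 0.18 + 0.25 = 0.43.
E[N | N < -1] = [(-3)·0.18 + (-2)·0.25] / 0.43
 = -1.04 / 0.43
 = -104/43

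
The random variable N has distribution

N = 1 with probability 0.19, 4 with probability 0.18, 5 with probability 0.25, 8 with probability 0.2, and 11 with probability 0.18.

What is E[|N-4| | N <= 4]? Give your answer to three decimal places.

P(N <= 4) = 0.19 + 0.18 = 0.37.
E[|N-4| | N <= 4] = [3·0.19 + 0·0.18] / 0.37
 = 0.57 / 0.37
 = 57/37

1.541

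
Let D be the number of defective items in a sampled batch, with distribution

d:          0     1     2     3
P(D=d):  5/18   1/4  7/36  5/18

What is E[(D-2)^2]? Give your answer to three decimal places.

1.639

E[(D-2)^2] = Σ (d-2)^2·P(D=d)
 = 4·5/18 + 1·1/4 + 0·7/36 + 1·5/18
 = 10/9 + 1/4 + 0 + 5/18
 = 59/36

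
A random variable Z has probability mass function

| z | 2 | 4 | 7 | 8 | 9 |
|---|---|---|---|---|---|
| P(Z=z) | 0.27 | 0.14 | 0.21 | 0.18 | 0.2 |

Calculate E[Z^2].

E[Z^2] = Σ z^2·P(Z=z)
 = 4·0.27 + 16·0.14 + 49·0.21 + 64·0.18 + 81·0.2
 = 1.08 + 2.24 + 10.29 + 11.52 + 16.2
 = 41.33

41.33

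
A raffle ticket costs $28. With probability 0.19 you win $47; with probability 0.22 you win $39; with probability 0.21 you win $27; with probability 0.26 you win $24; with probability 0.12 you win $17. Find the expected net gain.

3.46

E[payout] = 47·0.19 + 39·0.22 + 27·0.21 + 24·0.26 + 17·0.12
 = 8.93 + 8.58 + 5.67 + 6.24 + 2.04
 = 31.46
Net = 31.46 - 28 = 3.46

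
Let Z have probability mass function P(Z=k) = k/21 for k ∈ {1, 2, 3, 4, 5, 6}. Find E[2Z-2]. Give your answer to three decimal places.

E[2Z-2] = Σ (2z-2)·P(Z=z)
 = 0·1/21 + 2·2/21 + 4·1/7 + 6·4/21 + 8·5/21 + 10·2/7
 = 0 + 4/21 + 4/7 + 8/7 + 40/21 + 20/7
 = 20/3

6.667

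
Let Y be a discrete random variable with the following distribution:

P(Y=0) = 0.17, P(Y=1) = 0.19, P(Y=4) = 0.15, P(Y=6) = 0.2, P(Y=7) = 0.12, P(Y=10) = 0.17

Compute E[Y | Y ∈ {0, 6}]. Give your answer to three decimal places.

3.243

P(Y ∈ {0, 6}) = 0.17 + 0.2 = 0.37.
E[Y | Y ∈ {0, 6}] = [0·0.17 + 6·0.2] / 0.37
 = 1.2 / 0.37
 = 120/37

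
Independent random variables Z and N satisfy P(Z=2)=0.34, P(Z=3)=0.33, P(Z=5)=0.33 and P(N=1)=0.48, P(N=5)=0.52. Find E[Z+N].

E[Z+N] = Σ_z Σ_n (z+n) · P(Z=z)P(N=n)
 = 3·0.1632 + 7·0.1768 + 4·0.1584 + 8·0.1716 + 6·0.1584 + 10·0.1716
 = 0.4896 + 1.2376 + 0.6336 + 1.3728 + 0.9504 + 1.716
 = 6.4

6.4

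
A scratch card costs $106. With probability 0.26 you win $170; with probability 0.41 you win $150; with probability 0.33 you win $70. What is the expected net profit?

E[payout] = 170·0.26 + 150·0.41 + 70·0.33
 = 44.2 + 61.5 + 23.1
 = 128.8
Net = 128.8 - 106 = 22.8

22.8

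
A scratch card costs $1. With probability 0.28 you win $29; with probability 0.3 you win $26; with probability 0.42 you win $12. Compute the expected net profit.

E[payout] = 29·0.28 + 26·0.3 + 12·0.42
 = 8.12 + 7.8 + 5.04
 = 20.96
Net = 20.96 - 1 = 19.96

19.96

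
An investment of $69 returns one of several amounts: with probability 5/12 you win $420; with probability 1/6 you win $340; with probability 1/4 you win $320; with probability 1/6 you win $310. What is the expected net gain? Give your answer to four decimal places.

294.3333

E[payout] = 420·5/12 + 340·1/6 + 320·1/4 + 310·1/6
 = 175 + 170/3 + 80 + 155/3
 = 1090/3
Net = 1090/3 - 69 = 883/3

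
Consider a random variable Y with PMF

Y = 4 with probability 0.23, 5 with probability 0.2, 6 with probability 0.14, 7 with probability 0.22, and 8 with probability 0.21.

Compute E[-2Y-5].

E[-2Y-5] = Σ (-2y-5)·P(Y=y)
 = (-13)·0.23 + (-15)·0.2 + (-17)·0.14 + (-19)·0.22 + (-21)·0.21
 = (-2.99) + (-3) + (-2.38) + (-4.18) + (-4.41)
 = -16.96

-16.96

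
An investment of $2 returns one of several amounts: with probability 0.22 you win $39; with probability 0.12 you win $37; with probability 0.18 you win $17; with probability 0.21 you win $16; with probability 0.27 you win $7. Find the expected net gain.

E[payout] = 39·0.22 + 37·0.12 + 17·0.18 + 16·0.21 + 7·0.27
 = 8.58 + 4.44 + 3.06 + 3.36 + 1.89
 = 21.33
Net = 21.33 - 2 = 19.33

19.33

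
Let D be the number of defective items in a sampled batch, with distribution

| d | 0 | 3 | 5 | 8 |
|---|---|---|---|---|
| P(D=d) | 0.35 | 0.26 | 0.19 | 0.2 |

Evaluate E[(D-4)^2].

9.25

E[(D-4)^2] = Σ (d-4)^2·P(D=d)
 = 16·0.35 + 1·0.26 + 1·0.19 + 16·0.2
 = 5.6 + 0.26 + 0.19 + 3.2
 = 9.25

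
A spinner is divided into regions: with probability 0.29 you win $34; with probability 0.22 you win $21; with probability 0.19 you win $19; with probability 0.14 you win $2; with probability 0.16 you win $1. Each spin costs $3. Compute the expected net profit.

15.53

E[payout] = 34·0.29 + 21·0.22 + 19·0.19 + 2·0.14 + 1·0.16
 = 9.86 + 4.62 + 3.61 + 0.28 + 0.16
 = 18.53
Net = 18.53 - 3 = 15.53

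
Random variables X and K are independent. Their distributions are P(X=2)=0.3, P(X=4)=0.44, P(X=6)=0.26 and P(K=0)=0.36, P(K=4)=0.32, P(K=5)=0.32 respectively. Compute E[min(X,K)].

2.2592

E[min(X,K)] = Σ_x Σ_k min(x,k) · P(X=x)P(K=k)
 = 0·0.108 + 2·0.096 + 2·0.096 + 0·0.1584 + 4·0.1408 + 4·0.1408 + 0·0.0936 + 4·0.0832 + 5·0.0832
 = 0 + 0.192 + 0.192 + 0 + 0.5632 + 0.5632 + 0 + 0.3328 + 0.416
 = 2.2592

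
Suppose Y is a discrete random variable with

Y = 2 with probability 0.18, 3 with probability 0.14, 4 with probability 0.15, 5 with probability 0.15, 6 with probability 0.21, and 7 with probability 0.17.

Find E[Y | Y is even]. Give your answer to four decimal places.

P(Y is even) = 0.18 + 0.15 + 0.21 = 0.54.
E[Y | Y is even] = [2·0.18 + 4·0.15 + 6·0.21] / 0.54
 = 2.22 / 0.54
 = 37/9

4.1111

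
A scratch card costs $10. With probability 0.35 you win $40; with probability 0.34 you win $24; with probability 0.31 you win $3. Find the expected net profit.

13.09

E[payout] = 40·0.35 + 24·0.34 + 3·0.31
 = 14 + 8.16 + 0.93
 = 23.09
Net = 23.09 - 10 = 13.09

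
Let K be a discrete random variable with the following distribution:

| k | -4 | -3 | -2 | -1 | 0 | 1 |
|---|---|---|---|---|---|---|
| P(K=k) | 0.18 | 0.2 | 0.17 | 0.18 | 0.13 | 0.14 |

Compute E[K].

E[K] = Σ k·P(K=k)
 = (-4)·0.18 + (-3)·0.2 + (-2)·0.17 + (-1)·0.18 + 0·0.13 + 1·0.14
 = (-0.72) + (-0.6) + (-0.34) + (-0.18) + 0 + 0.14
 = -1.7

-1.7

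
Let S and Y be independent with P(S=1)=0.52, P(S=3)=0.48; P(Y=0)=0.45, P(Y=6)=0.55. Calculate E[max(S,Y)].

E[max(S,Y)] = Σ_s Σ_y max(s,y) · P(S=s)P(Y=y)
 = 1·0.234 + 6·0.286 + 3·0.216 + 6·0.264
 = 0.234 + 1.716 + 0.648 + 1.584
 = 4.182

4.182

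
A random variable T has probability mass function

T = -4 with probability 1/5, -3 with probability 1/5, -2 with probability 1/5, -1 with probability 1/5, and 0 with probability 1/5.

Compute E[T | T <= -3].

P(T <= -3) = 1/5 + 1/5 = 2/5.
E[T | T <= -3] = [(-4)·1/5 + (-3)·1/5] / (2/5)
 = -7/5 / (2/5)
 = -7/2

-3.5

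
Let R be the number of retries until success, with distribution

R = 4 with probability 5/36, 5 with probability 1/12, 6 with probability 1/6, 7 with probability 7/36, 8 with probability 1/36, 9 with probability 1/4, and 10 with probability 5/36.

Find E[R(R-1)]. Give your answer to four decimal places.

E[R(R-1)] = Σ r(r-1)·P(R=r)
 = 12·5/36 + 20·1/12 + 30·1/6 + 42·7/36 + 56·1/36 + 72·1/4 + 90·5/36
 = 5/3 + 5/3 + 5 + 49/6 + 14/9 + 18 + 25/2
 = 437/9

48.5556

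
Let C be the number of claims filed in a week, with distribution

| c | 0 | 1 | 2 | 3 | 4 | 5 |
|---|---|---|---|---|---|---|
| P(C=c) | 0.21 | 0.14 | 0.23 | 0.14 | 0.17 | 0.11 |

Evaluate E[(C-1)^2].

E[(C-1)^2] = Σ (c-1)^2·P(C=c)
 = 1·0.21 + 0·0.14 + 1·0.23 + 4·0.14 + 9·0.17 + 16·0.11
 = 0.21 + 0 + 0.23 + 0.56 + 1.53 + 1.76
 = 4.29

4.29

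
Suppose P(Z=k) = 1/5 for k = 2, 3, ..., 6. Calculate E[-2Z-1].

-9

E[-2Z-1] = Σ (-2z-1)·P(Z=z)
 = (-5)·1/5 + (-7)·1/5 + (-9)·1/5 + (-11)·1/5 + (-13)·1/5
 = (-1) + (-7/5) + (-9/5) + (-11/5) + (-13/5)
 = -9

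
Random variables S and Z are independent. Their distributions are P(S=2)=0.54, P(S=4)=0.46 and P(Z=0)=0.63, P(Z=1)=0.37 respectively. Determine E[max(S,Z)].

2.92

E[max(S,Z)] = Σ_s Σ_z max(s,z) · P(S=s)P(Z=z)
 = 2·0.3402 + 2·0.1998 + 4·0.2898 + 4·0.1702
 = 0.6804 + 0.3996 + 1.1592 + 0.6808
 = 2.92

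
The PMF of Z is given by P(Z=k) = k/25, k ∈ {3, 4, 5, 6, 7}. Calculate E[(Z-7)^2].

E[(Z-7)^2] = Σ (z-7)^2·P(Z=z)
 = 16·3/25 + 9·4/25 + 4·1/5 + 1·6/25 + 0·7/25
 = 48/25 + 36/25 + 4/5 + 6/25 + 0
 = 22/5

4.4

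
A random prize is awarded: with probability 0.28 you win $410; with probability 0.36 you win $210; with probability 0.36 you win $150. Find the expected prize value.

E[payout] = 410·0.28 + 210·0.36 + 150·0.36
 = 114.8 + 75.6 + 54
 = 244.4

244.4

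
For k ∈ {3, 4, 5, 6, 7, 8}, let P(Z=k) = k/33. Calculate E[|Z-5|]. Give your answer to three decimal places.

E[|Z-5|] = Σ |z-5|·P(Z=z)
 = 2·1/11 + 1·4/33 + 0·5/33 + 1·2/11 + 2·7/33 + 3·8/33
 = 2/11 + 4/33 + 0 + 2/11 + 14/33 + 8/11
 = 18/11

1.636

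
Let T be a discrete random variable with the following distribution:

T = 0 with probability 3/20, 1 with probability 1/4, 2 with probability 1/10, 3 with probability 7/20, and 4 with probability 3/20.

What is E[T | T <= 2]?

0.9

P(T <= 2) = 3/20 + 1/4 + 1/10 = 1/2.
E[T | T <= 2] = [0·3/20 + 1·1/4 + 2·1/10] / (1/2)
 = 9/20 / (1/2)
 = 9/10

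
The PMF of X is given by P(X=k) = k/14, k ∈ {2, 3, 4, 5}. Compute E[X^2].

16

E[X^2] = Σ x^2·P(X=x)
 = 4·1/7 + 9·3/14 + 16·2/7 + 25·5/14
 = 4/7 + 27/14 + 32/7 + 125/14
 = 16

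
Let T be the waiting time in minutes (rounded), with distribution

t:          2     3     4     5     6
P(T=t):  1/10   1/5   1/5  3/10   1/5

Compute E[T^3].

99.7

E[T^3] = Σ t^3·P(T=t)
 = 8·1/10 + 27·1/5 + 64·1/5 + 125·3/10 + 216·1/5
 = 4/5 + 27/5 + 64/5 + 75/2 + 216/5
 = 997/10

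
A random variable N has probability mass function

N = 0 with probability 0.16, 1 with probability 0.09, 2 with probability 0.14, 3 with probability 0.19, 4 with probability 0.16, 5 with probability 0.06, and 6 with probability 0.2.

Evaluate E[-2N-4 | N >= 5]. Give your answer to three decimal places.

-15.538

P(N >= 5) = 0.06 + 0.2 = 0.26.
E[-2N-4 | N >= 5] = [(-14)·0.06 + (-16)·0.2] / 0.26
 = -4.04 / 0.26
 = -202/13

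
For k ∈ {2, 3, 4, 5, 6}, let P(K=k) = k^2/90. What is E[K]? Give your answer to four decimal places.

4.8889

E[K] = Σ k·P(K=k)
 = 2·2/45 + 3·1/10 + 4·8/45 + 5·5/18 + 6·2/5
 = 4/45 + 3/10 + 32/45 + 25/18 + 12/5
 = 44/9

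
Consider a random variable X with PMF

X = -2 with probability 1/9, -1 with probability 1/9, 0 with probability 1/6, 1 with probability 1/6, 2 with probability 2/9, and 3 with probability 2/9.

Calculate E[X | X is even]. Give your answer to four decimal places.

0.4444

P(X is even) = 1/9 + 1/6 + 2/9 = 1/2.
E[X | X is even] = [(-2)·1/9 + 0·1/6 + 2·2/9] / (1/2)
 = 2/9 / (1/2)
 = 4/9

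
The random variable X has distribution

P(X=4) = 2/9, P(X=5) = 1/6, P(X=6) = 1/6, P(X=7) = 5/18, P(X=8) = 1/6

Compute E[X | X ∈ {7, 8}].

P(X ∈ {7, 8}) = 5/18 + 1/6 = 4/9.
E[X | X ∈ {7, 8}] = [7·5/18 + 8·1/6] / (4/9)
 = 59/18 / (4/9)
 = 59/8

7.375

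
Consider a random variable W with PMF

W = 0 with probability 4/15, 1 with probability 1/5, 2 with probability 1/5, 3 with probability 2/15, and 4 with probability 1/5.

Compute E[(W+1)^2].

10

E[(W+1)^2] = Σ (w+1)^2·P(W=w)
 = 1·4/15 + 4·1/5 + 9·1/5 + 16·2/15 + 25·1/5
 = 4/15 + 4/5 + 9/5 + 32/15 + 5
 = 10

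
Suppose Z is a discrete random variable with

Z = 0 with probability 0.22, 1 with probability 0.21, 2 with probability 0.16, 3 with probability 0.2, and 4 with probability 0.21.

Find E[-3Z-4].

-9.91

E[-3Z-4] = Σ (-3z-4)·P(Z=z)
 = (-4)·0.22 + (-7)·0.21 + (-10)·0.16 + (-13)·0.2 + (-16)·0.21
 = (-0.88) + (-1.47) + (-1.6) + (-2.6) + (-3.36)
 = -9.91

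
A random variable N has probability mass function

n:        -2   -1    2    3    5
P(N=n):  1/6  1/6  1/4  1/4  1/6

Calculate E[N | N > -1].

P(N > -1) = 1/4 + 1/4 + 1/6 = 2/3.
E[N | N > -1] = [2·1/4 + 3·1/4 + 5·1/6] / (2/3)
 = 25/12 / (2/3)
 = 25/8

3.125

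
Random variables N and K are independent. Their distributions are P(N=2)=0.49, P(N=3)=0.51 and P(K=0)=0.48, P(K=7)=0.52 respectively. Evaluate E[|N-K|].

3.5396

E[|N-K|] = Σ_n Σ_k |n-k| · P(N=n)P(K=k)
 = 2·0.2352 + 5·0.2548 + 3·0.2448 + 4·0.2652
 = 0.4704 + 1.274 + 0.7344 + 1.0608
 = 3.5396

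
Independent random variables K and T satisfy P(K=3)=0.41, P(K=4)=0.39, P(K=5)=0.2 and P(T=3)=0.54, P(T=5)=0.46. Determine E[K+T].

7.71

E[K+T] = Σ_k Σ_t (k+t) · P(K=k)P(T=t)
 = 6·0.2214 + 8·0.1886 + 7·0.2106 + 9·0.1794 + 8·0.108 + 10·0.092
 = 1.3284 + 1.5088 + 1.4742 + 1.6146 + 0.864 + 0.92
 = 7.71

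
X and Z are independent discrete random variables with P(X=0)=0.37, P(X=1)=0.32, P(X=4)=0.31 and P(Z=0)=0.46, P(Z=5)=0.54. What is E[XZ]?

E[XZ] = Σ_x Σ_z xz · P(X=x)P(Z=z)
 = 0·0.1702 + 0·0.1998 + 0·0.1472 + 5·0.1728 + 0·0.1426 + 20·0.1674
 = 0 + 0 + 0 + 0.864 + 0 + 3.348
 = 4.212

4.212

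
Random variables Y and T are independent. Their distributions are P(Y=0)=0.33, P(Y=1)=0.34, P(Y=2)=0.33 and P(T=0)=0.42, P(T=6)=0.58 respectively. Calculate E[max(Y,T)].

E[max(Y,T)] = Σ_y Σ_t max(y,t) · P(Y=y)P(T=t)
 = 0·0.1386 + 6·0.1914 + 1·0.1428 + 6·0.1972 + 2·0.1386 + 6·0.1914
 = 0 + 1.1484 + 0.1428 + 1.1832 + 0.2772 + 1.1484
 = 3.9

3.9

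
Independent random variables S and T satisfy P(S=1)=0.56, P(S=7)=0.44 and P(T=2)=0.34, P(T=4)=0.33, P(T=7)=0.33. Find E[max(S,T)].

E[max(S,T)] = Σ_s Σ_t max(s,t) · P(S=s)P(T=t)
 = 2·0.1904 + 4·0.1848 + 7·0.1848 + 7·0.1496 + 7·0.1452 + 7·0.1452
 = 0.3808 + 0.7392 + 1.2936 + 1.0472 + 1.0164 + 1.0164
 = 5.4936

5.4936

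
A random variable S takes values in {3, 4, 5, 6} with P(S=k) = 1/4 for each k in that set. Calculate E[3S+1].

E[3S+1] = Σ (3s+1)·P(S=s)
 = 10·1/4 + 13·1/4 + 16·1/4 + 19·1/4
 = 5/2 + 13/4 + 4 + 19/4
 = 29/2

14.5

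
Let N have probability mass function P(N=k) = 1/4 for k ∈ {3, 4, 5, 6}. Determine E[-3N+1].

-12.5

E[-3N+1] = Σ (-3n+1)·P(N=n)
 = (-8)·1/4 + (-11)·1/4 + (-14)·1/4 + (-17)·1/4
 = (-2) + (-11/4) + (-7/2) + (-17/4)
 = -25/2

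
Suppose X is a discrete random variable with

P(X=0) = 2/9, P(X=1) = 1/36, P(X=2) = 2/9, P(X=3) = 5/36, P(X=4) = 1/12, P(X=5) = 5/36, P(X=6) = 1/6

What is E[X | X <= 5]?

2.3

P(X <= 5) = 2/9 + 1/36 + 2/9 + 5/36 + 1/12 + 5/36 = 5/6.
E[X | X <= 5] = [0·2/9 + 1·1/36 + 2·2/9 + 3·5/36 + 4·1/12 + 5·5/36] / (5/6)
 = 23/12 / (5/6)
 = 23/10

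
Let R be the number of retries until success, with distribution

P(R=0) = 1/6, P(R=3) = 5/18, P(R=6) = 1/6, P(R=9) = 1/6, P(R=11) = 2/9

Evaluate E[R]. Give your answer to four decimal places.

5.7778

E[R] = Σ r·P(R=r)
 = 0·1/6 + 3·5/18 + 6·1/6 + 9·1/6 + 11·2/9
 = 0 + 5/6 + 1 + 3/2 + 22/9
 = 52/9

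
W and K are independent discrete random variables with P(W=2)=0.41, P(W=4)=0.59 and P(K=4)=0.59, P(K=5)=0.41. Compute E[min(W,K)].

3.18

E[min(W,K)] = Σ_w Σ_k min(w,k) · P(W=w)P(K=k)
 = 2·0.2419 + 2·0.1681 + 4·0.3481 + 4·0.2419
 = 0.4838 + 0.3362 + 1.3924 + 0.9676
 = 3.18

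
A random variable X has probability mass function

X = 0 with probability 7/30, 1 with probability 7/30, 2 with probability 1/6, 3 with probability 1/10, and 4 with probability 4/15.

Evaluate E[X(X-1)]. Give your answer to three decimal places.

4.133

E[X(X-1)] = Σ x(x-1)·P(X=x)
 = 0·7/30 + 0·7/30 + 2·1/6 + 6·1/10 + 12·4/15
 = 0 + 0 + 1/3 + 3/5 + 16/5
 = 62/15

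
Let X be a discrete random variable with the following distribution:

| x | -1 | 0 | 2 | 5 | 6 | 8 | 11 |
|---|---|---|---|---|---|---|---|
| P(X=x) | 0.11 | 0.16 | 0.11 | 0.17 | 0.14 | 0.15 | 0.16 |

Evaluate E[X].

4.76

E[X] = Σ x·P(X=x)
 = (-1)·0.11 + 0·0.16 + 2·0.11 + 5·0.17 + 6·0.14 + 8·0.15 + 11·0.16
 = (-0.11) + 0 + 0.22 + 0.85 + 0.84 + 1.2 + 1.76
 = 4.76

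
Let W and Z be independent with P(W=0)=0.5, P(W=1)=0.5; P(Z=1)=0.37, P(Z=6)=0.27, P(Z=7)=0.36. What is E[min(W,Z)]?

E[min(W,Z)] = Σ_w Σ_z min(w,z) · P(W=w)P(Z=z)
 = 0·0.185 + 0·0.135 + 0·0.18 + 1·0.185 + 1·0.135 + 1·0.18
 = 0 + 0 + 0 + 0.185 + 0.135 + 0.18
 = 0.5

0.5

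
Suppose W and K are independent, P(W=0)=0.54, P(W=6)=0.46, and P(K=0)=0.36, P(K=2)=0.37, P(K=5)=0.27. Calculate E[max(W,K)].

3.8886

E[max(W,K)] = Σ_w Σ_k max(w,k) · P(W=w)P(K=k)
 = 0·0.1944 + 2·0.1998 + 5·0.1458 + 6·0.1656 + 6·0.1702 + 6·0.1242
 = 0 + 0.3996 + 0.729 + 0.9936 + 1.0212 + 0.7452
 = 3.8886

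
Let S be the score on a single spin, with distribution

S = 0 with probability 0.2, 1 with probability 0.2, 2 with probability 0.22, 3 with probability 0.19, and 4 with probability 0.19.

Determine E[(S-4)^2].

E[(S-4)^2] = Σ (s-4)^2·P(S=s)
 = 16·0.2 + 9·0.2 + 4·0.22 + 1·0.19 + 0·0.19
 = 3.2 + 1.8 + 0.88 + 0.19 + 0
 = 6.07

6.07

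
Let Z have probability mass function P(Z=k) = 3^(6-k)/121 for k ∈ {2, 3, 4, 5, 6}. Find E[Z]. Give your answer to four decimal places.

E[Z] = Σ z·P(Z=z)
 = 2·81/121 + 3·27/121 + 4·9/121 + 5·3/121 + 6·1/121
 = 162/121 + 81/121 + 36/121 + 15/121 + 6/121
 = 300/121

2.4793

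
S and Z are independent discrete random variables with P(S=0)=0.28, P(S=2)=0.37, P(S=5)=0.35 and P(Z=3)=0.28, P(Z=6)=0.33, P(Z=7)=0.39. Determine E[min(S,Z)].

E[min(S,Z)] = Σ_s Σ_z min(s,z) · P(S=s)P(Z=z)
 = 0·0.0784 + 0·0.0924 + 0·0.1092 + 2·0.1036 + 2·0.1221 + 2·0.1443 + 3·0.098 + 5·0.1155 + 5·0.1365
 = 0 + 0 + 0 + 0.2072 + 0.2442 + 0.2886 + 0.294 + 0.5775 + 0.6825
 = 2.294

2.294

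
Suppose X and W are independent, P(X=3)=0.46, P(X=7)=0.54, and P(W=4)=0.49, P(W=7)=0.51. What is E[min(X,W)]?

E[min(X,W)] = Σ_x Σ_w min(x,w) · P(X=x)P(W=w)
 = 3·0.2254 + 3·0.2346 + 4·0.2646 + 7·0.2754
 = 0.6762 + 0.7038 + 1.0584 + 1.9278
 = 4.3662

4.3662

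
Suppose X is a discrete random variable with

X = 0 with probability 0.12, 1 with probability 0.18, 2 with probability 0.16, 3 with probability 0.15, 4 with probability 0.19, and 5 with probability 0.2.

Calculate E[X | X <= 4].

P(X <= 4) = 0.12 + 0.18 + 0.16 + 0.15 + 0.19 = 0.8.
E[X | X <= 4] = [0·0.12 + 1·0.18 + 2·0.16 + 3·0.15 + 4·0.19] / 0.8
 = 1.71 / 0.8
 = 171/80

2.1375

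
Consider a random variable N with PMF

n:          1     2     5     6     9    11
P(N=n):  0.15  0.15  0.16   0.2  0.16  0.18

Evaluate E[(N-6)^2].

E[(N-6)^2] = Σ (n-6)^2·P(N=n)
 = 25·0.15 + 16·0.15 + 1·0.16 + 0·0.2 + 9·0.16 + 25·0.18
 = 3.75 + 2.4 + 0.16 + 0 + 1.44 + 4.5
 = 12.25

12.25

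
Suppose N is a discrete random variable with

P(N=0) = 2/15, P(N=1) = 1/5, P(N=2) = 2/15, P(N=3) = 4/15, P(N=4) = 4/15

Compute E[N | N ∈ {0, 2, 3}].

2

P(N ∈ {0, 2, 3}) = 2/15 + 2/15 + 4/15 = 8/15.
E[N | N ∈ {0, 2, 3}] = [0·2/15 + 2·2/15 + 3·4/15] / (8/15)
 = 16/15 / (8/15)
 = 2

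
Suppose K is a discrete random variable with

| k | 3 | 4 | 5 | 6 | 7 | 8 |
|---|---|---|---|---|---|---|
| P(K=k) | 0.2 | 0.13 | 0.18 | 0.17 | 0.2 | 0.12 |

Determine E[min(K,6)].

E[min(K,6)] = Σ min(k,6)·P(K=k)
 = 3·0.2 + 4·0.13 + 5·0.18 + 6·0.17 + 6·0.2 + 6·0.12
 = 0.6 + 0.52 + 0.9 + 1.02 + 1.2 + 0.72
 = 4.96

4.96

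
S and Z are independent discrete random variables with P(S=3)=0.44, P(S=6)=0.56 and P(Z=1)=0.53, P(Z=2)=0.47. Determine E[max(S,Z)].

E[max(S,Z)] = Σ_s Σ_z max(s,z) · P(S=s)P(Z=z)
 = 3·0.2332 + 3·0.2068 + 6·0.2968 + 6·0.2632
 = 0.6996 + 0.6204 + 1.7808 + 1.5792
 = 4.68

4.68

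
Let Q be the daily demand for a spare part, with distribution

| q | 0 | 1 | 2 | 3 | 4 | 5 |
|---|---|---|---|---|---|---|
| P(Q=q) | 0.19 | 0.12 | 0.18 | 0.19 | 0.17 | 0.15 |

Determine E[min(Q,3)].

2.01

E[min(Q,3)] = Σ min(q,3)·P(Q=q)
 = 0·0.19 + 1·0.12 + 2·0.18 + 3·0.19 + 3·0.17 + 3·0.15
 = 0 + 0.12 + 0.36 + 0.57 + 0.51 + 0.45
 = 2.01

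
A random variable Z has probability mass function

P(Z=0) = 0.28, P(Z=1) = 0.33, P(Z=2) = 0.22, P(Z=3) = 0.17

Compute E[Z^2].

2.74

E[Z^2] = Σ z^2·P(Z=z)
 = 0·0.28 + 1·0.33 + 4·0.22 + 9·0.17
 = 0 + 0.33 + 0.88 + 1.53
 = 2.74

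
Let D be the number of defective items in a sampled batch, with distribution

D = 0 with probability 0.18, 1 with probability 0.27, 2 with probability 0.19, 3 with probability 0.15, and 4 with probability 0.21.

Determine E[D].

E[D] = Σ d·P(D=d)
 = 0·0.18 + 1·0.27 + 2·0.19 + 3·0.15 + 4·0.21
 = 0 + 0.27 + 0.38 + 0.45 + 0.84
 = 1.94

1.94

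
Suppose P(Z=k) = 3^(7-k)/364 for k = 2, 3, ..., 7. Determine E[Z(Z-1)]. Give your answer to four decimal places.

4.4176

E[Z(Z-1)] = Σ z(z-1)·P(Z=z)
 = 2·243/364 + 6·81/364 + 12·27/364 + 20·9/364 + 30·3/364 + 42·1/364
 = 243/182 + 243/182 + 81/91 + 45/91 + 45/182 + 3/26
 = 402/91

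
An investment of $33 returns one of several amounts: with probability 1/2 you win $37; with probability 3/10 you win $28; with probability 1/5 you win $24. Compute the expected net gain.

-1.3

E[payout] = 37·1/2 + 28·3/10 + 24·1/5
 = 37/2 + 42/5 + 24/5
 = 317/10
Net = 317/10 - 33 = -13/10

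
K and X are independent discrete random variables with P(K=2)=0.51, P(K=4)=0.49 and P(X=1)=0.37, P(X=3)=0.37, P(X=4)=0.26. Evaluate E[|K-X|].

E[|K-X|] = Σ_k Σ_x |k-x| · P(K=k)P(X=x)
 = 1·0.1887 + 1·0.1887 + 2·0.1326 + 3·0.1813 + 1·0.1813 + 0·0.1274
 = 0.1887 + 0.1887 + 0.2652 + 0.5439 + 0.1813 + 0
 = 1.3678

1.3678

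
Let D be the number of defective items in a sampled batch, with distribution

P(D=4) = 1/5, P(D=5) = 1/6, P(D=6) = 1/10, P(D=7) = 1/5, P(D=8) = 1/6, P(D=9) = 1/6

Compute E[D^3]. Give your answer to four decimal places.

E[D^3] = Σ d^3·P(D=d)
 = 64·1/5 + 125·1/6 + 216·1/10 + 343·1/5 + 512·1/6 + 729·1/6
 = 64/5 + 125/6 + 108/5 + 343/5 + 256/3 + 243/2
 = 992/3

330.6667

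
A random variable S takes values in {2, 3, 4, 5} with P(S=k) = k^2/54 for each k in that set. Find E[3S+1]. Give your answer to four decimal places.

13.4444

E[3S+1] = Σ (3s+1)·P(S=s)
 = 7·2/27 + 10·1/6 + 13·8/27 + 16·25/54
 = 14/27 + 5/3 + 104/27 + 200/27
 = 121/9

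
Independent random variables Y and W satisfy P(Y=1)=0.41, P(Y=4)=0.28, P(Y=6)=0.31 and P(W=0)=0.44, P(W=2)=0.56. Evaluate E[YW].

3.7968

E[YW] = Σ_y Σ_w yw · P(Y=y)P(W=w)
 = 0·0.1804 + 2·0.2296 + 0·0.1232 + 8·0.1568 + 0·0.1364 + 12·0.1736
 = 0 + 0.4592 + 0 + 1.2544 + 0 + 2.0832
 = 3.7968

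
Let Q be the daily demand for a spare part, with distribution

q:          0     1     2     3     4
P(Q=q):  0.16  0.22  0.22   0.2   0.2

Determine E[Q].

2.06

E[Q] = Σ q·P(Q=q)
 = 0·0.16 + 1·0.22 + 2·0.22 + 3·0.2 + 4·0.2
 = 0 + 0.22 + 0.44 + 0.6 + 0.8
 = 2.06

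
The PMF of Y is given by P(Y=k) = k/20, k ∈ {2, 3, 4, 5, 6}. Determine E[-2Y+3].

E[-2Y+3] = Σ (-2y+3)·P(Y=y)
 = (-1)·1/10 + (-3)·3/20 + (-5)·1/5 + (-7)·1/4 + (-9)·3/10
 = (-1/10) + (-9/20) + (-1) + (-7/4) + (-27/10)
 = -6

-6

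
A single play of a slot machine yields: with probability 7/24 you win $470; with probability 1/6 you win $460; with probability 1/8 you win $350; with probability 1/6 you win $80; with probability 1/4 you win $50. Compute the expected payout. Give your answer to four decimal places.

E[payout] = 470·7/24 + 460·1/6 + 350·1/8 + 80·1/6 + 50·1/4
 = 1645/12 + 230/3 + 175/4 + 40/3 + 25/2
 = 850/3

283.3333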